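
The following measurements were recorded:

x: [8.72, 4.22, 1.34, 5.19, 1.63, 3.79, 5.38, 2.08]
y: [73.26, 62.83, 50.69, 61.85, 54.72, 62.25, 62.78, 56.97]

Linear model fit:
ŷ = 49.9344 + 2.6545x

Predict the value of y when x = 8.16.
ŷ = 71.5951

Plug x = 8.16 into the fitted line:

ŷ = 49.9344 + 2.6545 × 8.16
ŷ = 49.9344 + 21.6607
ŷ = 71.5951

This is the fitted mean response at that x — an individual observation would come with a wider prediction interval.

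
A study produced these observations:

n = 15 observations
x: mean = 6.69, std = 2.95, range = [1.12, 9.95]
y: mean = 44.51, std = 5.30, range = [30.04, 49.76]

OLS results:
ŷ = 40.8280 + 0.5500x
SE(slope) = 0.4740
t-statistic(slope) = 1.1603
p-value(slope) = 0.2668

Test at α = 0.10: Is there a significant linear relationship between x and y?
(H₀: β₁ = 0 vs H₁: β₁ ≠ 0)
Fail to reject H₀: p-value = 0.2668 ≥ α = 0.10. The linear relationship is not significant at the 10% level.

Hypothesis test for the slope coefficient:

H₀: β₁ = 0 (no linear relationship)
H₁: β₁ ≠ 0 (linear relationship exists)

Test statistic: t = β̂₁ / SE(β̂₁) = 0.5500 / 0.4740 = 1.1603

p = 0.2668: how often a slope estimate this far from 0 (in SE units) would arise by chance if β₁ were truly 0.

Decision rule: reject H₀ if p-value < α.
p-value = 0.2668 ≥ α = 0.10 → fail to reject H₀.

There is not sufficient evidence at the 10% significance level to conclude that a linear relationship exists between x and y.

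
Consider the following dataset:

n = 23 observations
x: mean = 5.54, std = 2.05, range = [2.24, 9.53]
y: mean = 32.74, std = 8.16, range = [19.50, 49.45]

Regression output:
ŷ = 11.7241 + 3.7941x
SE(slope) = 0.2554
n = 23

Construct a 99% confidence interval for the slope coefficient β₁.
The 99% CI for β₁ is (3.0710, 4.5172)

Confidence interval for the slope:

The 99% CI for β₁ is: β̂₁ ± t*(α/2, n-2) × SE(β̂₁)

Step 1: Find critical t-value
- Confidence level = 0.99
- Degrees of freedom = n - 2 = 23 - 2 = 21
- t*(α/2, 21) = 2.8314

Step 2: Calculate margin of error
Margin = 2.8314 × 0.2554 = 0.7231

Step 3: Construct interval
CI = 3.7941 ± 0.7231
CI = (3.0710, 4.5172)

Interpretation: each one-unit increase in x is associated with a change in mean y of between 3.0710 and 4.5172, with 99% confidence.
Both endpoints are positive, so the data support a genuinely positive slope at this confidence level.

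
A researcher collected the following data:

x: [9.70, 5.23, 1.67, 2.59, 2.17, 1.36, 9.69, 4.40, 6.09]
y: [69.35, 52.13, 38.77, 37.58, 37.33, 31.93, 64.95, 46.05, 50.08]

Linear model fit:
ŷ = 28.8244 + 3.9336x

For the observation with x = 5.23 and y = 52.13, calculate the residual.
Residual = 2.7329

The residual is the difference between the actual value and the predicted value:

Residual = y - ŷ

Step 1: Calculate predicted value
ŷ = 28.8244 + 3.9336 × 5.23
ŷ = 49.3971

Step 2: Calculate residual
Residual = 52.13 - 49.3971
Residual = 2.7329

Interpretation: the model underestimates the actual value by 2.7329 at this point (positive residual → observation lies above the fitted line).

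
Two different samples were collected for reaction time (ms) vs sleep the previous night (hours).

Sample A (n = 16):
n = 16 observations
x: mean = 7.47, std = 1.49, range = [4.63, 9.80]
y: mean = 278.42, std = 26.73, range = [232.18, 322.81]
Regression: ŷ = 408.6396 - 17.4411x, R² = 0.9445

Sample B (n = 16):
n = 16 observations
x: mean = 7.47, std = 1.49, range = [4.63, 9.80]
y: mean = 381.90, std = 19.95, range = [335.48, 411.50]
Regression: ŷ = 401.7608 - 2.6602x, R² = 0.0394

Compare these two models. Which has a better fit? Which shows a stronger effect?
Model A has the better fit (R² = 0.9445 vs 0.0394). Model A shows the stronger effect (|β₁| = 17.4411 vs 2.6602).

Model Comparison:

Which explains more variance? (R²)
- Model A: R² = 0.9445 → 94.45% of variance in reaction time explained
- Model B: R² = 0.0394 → 3.94% of variance in reaction time explained
- 0.9445 > 0.0394 → Model A has the better fit

Strength of effect — compare |β₁|:
- Model A: β₁ = -17.4411 → predicted reaction time falls 17.4411 ms per additional hour of sleep
- Model B: β₁ = -2.6602 → predicted reaction time falls 2.6602 ms per additional hour of sleep
- |-17.4411| > |-2.6602| → Model A shows the stronger marginal effect

Notes:
- A better fit (higher R²) doesn't necessarily mean a more important relationship.
- The two samples could reflect different populations, time periods, or measurement quality.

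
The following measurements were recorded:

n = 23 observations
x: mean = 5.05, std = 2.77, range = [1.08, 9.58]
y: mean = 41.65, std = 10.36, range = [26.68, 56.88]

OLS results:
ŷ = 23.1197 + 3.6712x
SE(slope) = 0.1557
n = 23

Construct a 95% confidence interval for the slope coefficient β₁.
The 95% CI for β₁ is (3.3474, 3.9950)

Confidence interval for the slope:

The 95% CI for β₁ is: β̂₁ ± t*(α/2, n-2) × SE(β̂₁)

Step 1: Find critical t-value
- Confidence level = 0.95
- Degrees of freedom = n - 2 = 23 - 2 = 21
- t*(α/2, 21) = 2.0796

Step 2: Calculate margin of error
Margin = 2.0796 × 0.1557 = 0.3238

Step 3: Construct interval
CI = 3.6712 ± 0.3238
CI = (3.3474, 3.9950)

Interpretation: We are 95% confident that the true slope β₁ lies between 3.3474 and 3.9950.
The interval does not include 0, suggesting a significant linear relationship.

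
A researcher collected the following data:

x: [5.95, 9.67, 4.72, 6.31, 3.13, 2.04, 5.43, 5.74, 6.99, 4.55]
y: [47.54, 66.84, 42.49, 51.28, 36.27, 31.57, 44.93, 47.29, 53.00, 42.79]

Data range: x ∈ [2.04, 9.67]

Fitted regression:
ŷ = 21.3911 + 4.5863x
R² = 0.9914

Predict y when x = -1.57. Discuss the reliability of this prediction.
ŷ = 14.1906 (extrapolation — x = -1.57 lies outside [2.04, 9.67], so reliability is low).

Prediction calculation:
ŷ = 21.3911 + 4.5863 × (-1.57)
ŷ = 14.1906

Reliability:
- Data range: x ∈ [2.04, 9.67]
- Prediction point: x = -1.57 is 3.61 units below the observed range → this is EXTRAPOLATION, not interpolation

Why that matters here:
- There are no observations near this x to validate the fitted line there
- R² describes fit only over the sampled x values; it says nothing about behaviour beyond them
- The linear relationship may not hold outside the observed range

The R² = 0.9914 only validates the fit within [2.04, 9.67]; treat ŷ = 14.1906 with caution.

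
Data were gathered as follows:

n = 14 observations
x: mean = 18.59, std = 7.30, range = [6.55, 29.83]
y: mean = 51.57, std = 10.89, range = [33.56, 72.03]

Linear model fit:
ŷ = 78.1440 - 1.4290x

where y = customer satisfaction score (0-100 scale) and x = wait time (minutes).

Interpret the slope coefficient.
For each additional minute of wait time, predicted satisfaction score decreases by approximately 1.4290 points.

The slope β₁ = -1.4290 gives the rate at which the fitted satisfaction score changes with wait time.

Interpretation:
- Wait time up by 1 minute → predicted satisfaction score decreases by 1.4290 points
- This is a linear approximation: the same per-unit change is assumed across the whole observed x range
- The slope describes association in these data, not necessarily a causal effect

(β₀ = 78.1440 is the fitted value at x = 0 and is not part of the slope interpretation.)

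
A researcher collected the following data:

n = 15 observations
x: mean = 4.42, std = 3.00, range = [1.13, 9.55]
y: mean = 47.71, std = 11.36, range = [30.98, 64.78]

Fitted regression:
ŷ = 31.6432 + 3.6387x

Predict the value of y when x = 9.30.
ŷ = 65.4831

x = 9.30 lies inside the observed range [1.13, 9.55], so the fitted equation applies directly:

ŷ = 31.6432 + 3.6387 × 9.30
ŷ = 31.6432 + 33.8399
ŷ = 65.4831

This is the fitted mean response at that x — an individual observation would come with a wider prediction interval.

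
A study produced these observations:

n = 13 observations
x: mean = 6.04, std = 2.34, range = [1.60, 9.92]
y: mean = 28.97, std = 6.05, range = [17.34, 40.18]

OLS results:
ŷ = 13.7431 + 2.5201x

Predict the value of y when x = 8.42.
ŷ = 34.9623

Plug x = 8.42 into the fitted line:

ŷ = 13.7431 + 2.5201 × 8.42
ŷ = 13.7431 + 21.2192
ŷ = 34.9623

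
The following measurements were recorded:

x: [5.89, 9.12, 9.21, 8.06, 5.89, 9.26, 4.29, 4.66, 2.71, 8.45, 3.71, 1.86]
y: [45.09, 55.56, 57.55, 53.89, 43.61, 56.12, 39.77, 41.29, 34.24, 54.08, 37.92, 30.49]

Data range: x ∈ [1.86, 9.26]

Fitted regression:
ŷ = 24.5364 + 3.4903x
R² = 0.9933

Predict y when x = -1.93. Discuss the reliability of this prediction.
ŷ = 17.8001, but this is extrapolation (below the data range [1.86, 9.26]) and may be unreliable.

Prediction calculation:
ŷ = 24.5364 + 3.4903 × (-1.93)
ŷ = 17.8001

Reliability:
- Data range: x ∈ [1.86, 9.26]
- Prediction point: x = -1.93 is 3.79 units below the observed range → this is EXTRAPOLATION, not interpolation

Why that matters here:
- There are no observations near this x to validate the fitted line there
- The standard error of prediction grows with (x − x̄)², and x = -1.93 is far from x̄ = 6.09

A defensible statement: 'if the linear trend continued to x = -1.93, y would be about 17.8001' — the premise is untested.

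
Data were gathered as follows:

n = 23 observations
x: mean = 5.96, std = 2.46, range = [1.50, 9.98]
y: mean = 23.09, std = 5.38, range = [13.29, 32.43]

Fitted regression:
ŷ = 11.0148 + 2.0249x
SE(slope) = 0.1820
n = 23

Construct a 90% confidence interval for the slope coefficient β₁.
The 90% CI for β₁ is (1.7117, 2.3381)

Confidence interval for the slope:

The 90% CI for β₁ is: β̂₁ ± t*(α/2, n-2) × SE(β̂₁)

Step 1: Find critical t-value
- Confidence level = 0.9
- Degrees of freedom = n - 2 = 23 - 2 = 21
- t*(α/2, 21) = 1.7207

Step 2: Calculate margin of error
Margin = 1.7207 × 0.1820 = 0.3132

Step 3: Construct interval
CI = 2.0249 ± 0.3132
CI = (1.7117, 2.3381)

Interpretation: We are 90% confident that the true slope β₁ lies between 1.7117 and 2.3381.
Both endpoints are positive, so the data support a genuinely positive slope at this confidence level.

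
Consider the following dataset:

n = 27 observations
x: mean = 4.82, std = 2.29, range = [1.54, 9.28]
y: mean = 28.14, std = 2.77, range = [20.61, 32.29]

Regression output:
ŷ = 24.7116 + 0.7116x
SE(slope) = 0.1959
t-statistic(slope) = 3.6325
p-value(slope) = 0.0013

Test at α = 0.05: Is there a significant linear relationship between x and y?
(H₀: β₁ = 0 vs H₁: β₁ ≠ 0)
Reject H₀: p-value = 0.0013 < α = 0.05. The linear relationship is significant at the 5% level.

Hypothesis test for the slope coefficient:

H₀: β₁ = 0 (no linear relationship)
H₁: β₁ ≠ 0 (linear relationship exists)

Test statistic: t = β̂₁ / SE(β̂₁) = 0.7116 / 0.1959 = 3.6325

p = 0.0013: how often a slope estimate this far from 0 (in SE units) would arise by chance if β₁ were truly 0.

Decision rule: reject H₀ if p-value < α.
p-value = 0.0013 < α = 0.05 → reject H₀.

There is sufficient evidence at the 5% significance level to conclude that a linear relationship exists between x and y.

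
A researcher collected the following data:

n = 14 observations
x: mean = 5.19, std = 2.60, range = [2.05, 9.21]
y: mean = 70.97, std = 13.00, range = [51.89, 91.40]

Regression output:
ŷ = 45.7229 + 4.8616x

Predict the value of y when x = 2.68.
ŷ = 58.7520

x = 2.68 lies inside the observed range [2.05, 9.21], so the fitted equation applies directly:

ŷ = 45.7229 + 4.8616 × 2.68
ŷ = 45.7229 + 13.0291
ŷ = 58.7520

This is a point prediction; actual observations scatter around it by roughly the residual standard deviation.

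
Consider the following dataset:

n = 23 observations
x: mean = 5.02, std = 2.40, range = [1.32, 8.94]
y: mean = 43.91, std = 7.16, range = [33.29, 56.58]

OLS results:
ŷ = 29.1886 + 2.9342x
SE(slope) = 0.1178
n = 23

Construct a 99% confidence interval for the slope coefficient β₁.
The 99% CI for β₁ is (2.6007, 3.2677)

Confidence interval for the slope:

The 99% CI for β₁ is: β̂₁ ± t*(α/2, n-2) × SE(β̂₁)

Step 1: Find critical t-value
- Confidence level = 0.99
- Degrees of freedom = n - 2 = 23 - 2 = 21
- t*(α/2, 21) = 2.8314

Step 2: Calculate margin of error
Margin = 2.8314 × 0.1178 = 0.3335

Step 3: Construct interval
CI = 2.9342 ± 0.3335
CI = (2.6007, 3.2677)

Interpretation: We are 99% confident that the true slope β₁ lies between 2.6007 and 3.2677.
Both endpoints are positive, so the data support a genuinely positive slope at this confidence level.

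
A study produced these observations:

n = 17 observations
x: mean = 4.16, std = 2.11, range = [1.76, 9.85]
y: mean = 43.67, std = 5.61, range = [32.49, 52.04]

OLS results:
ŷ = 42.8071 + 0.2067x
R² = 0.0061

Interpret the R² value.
The model explains 0.61% of the variance in y (R² = 0.0061), leaving 99.39% unexplained; the fit is weak.

R² (coefficient of determination) measures the proportion of variance in y explained by the regression model.

Here R² = 0.0061:
- Explained: 0.61% of the variation in y
- Unexplained (residual): 100% − 0.61% = 99.39%
- Rule of thumb (below 0.3 weak; 0.3 to below 0.7 moderate; 0.7 and above strong) → weak

Calculation: R² = 1 − (SS_res / SS_tot), where SS_res is the sum of squared residuals and SS_tot the total sum of squares.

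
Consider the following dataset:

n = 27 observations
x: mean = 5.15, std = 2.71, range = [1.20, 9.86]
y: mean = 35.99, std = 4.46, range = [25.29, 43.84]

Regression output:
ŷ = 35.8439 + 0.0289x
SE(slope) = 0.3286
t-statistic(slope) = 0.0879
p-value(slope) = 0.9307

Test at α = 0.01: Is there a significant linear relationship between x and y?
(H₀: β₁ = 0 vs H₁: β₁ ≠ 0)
Fail to reject H₀: p-value = 0.9307 ≥ α = 0.01. The linear relationship is not significant at the 1% level.

Hypothesis test for the slope coefficient:

H₀: β₁ = 0 (no linear relationship)
H₁: β₁ ≠ 0 (linear relationship exists)

Test statistic: t = β̂₁ / SE(β̂₁) = 0.0289 / 0.3286 = 0.0879

The p-value (0.9307) is the probability, under H₀, of a t-statistic at least as extreme as |t| = 0.0879 (two-sided, df = n − 2 = 25).

Decision rule: reject H₀ if p-value < α.
p-value = 0.9307 ≥ α = 0.01 → fail to reject H₀.

At α = 0.01 the data do not provide convincing evidence of a nonzero slope.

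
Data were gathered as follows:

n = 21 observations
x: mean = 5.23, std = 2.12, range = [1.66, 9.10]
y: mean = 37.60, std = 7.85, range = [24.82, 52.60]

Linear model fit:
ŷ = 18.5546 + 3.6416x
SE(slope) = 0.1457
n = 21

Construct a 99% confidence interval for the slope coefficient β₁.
The 99% CI for β₁ is (3.2248, 4.0584)

Confidence interval for the slope:

The 99% CI for β₁ is: β̂₁ ± t*(α/2, n-2) × SE(β̂₁)

Step 1: Find critical t-value
- Confidence level = 0.99
- Degrees of freedom = n - 2 = 21 - 2 = 19
- t*(α/2, 19) = 2.8609

Step 2: Calculate margin of error
Margin = 2.8609 × 0.1457 = 0.4168

Step 3: Construct interval
CI = 3.6416 ± 0.4168
CI = (3.2248, 4.0584)

Interpretation: each one-unit increase in x is associated with a change in mean y of between 3.2248 and 4.0584, with 99% confidence.
Since 0 is outside the interval, a two-sided test at α = 0.01 would reject H₀: β₁ = 0.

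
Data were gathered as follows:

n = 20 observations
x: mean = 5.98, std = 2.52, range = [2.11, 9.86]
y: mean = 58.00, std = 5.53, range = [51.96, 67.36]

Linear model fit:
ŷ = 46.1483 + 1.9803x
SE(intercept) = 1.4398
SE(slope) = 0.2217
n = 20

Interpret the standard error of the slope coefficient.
The slope 1.9803 is pinned down to within about ±0.2217 (one SE) by these data — relative uncertainty 11.2%, i.e. precise.

What SE measures:
- The standard error quantifies the sampling variability of the coefficient estimate
- It is the estimated standard deviation of β̂₁ across hypothetical repeated samples of the same size
- Smaller SE → more precise estimate

Relative precision:
- SE / |β̂₁| = 0.2217 / 1.9803 = 11.2%
- Rule of thumb (under 20%: precise; 20% to under 50%: moderately precise; 50% or more: imprecise) → precise

Rough 95% range (±2 SE): 1.9803 ± 0.4434 → (1.5369, 2.4237).

What drives SE(β̂₁): more residual scatter → larger SE.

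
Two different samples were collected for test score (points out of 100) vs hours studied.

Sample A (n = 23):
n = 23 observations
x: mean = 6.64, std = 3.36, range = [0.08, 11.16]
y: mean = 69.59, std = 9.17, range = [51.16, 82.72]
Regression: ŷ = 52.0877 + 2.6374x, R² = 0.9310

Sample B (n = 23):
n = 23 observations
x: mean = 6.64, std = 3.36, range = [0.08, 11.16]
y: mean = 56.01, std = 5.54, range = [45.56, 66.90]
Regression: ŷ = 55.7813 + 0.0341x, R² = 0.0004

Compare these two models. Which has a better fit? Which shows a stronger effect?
Model A has the better fit (R² = 0.9310 vs 0.0004). Model A shows the stronger effect (|β₁| = 2.6374 vs 0.0341).

Model Comparison:

Goodness of fit (R²):
- Model A: R² = 0.9310 → 93.10% of variance in test score explained
- Model B: R² = 0.0004 → 0.04% of variance in test score explained
- 0.9310 > 0.0004 → Model A has the better fit

Effect size (slope magnitude):
- Model A: β₁ = 2.6374 → predicted test score rises 2.6374 points per additional hour of study time
- Model B: β₁ = 0.0341 → predicted test score rises 0.0341 points per additional hour of study time
- |2.6374| > |0.0341| → Model A shows the stronger marginal effect

Note: A steeper slope doesn't make a better model if the scatter around the line is large.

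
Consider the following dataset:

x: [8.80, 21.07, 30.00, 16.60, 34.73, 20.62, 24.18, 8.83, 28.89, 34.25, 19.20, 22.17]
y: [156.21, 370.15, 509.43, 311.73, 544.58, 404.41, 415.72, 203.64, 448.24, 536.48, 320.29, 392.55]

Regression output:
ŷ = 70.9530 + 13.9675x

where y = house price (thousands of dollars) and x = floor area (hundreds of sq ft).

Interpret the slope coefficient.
An increase of one hundred sq ft in floor area is associated with a 13.9675 thousand dollars increase in predicted house price.

β₁ = 13.9675 is the change in predicted house price (thousand dollars) per additional hundred sq ft of floor area.

Interpretation:
- Floor area up by 1 hundred sq ft → predicted house price increases by 13.9675 thousand dollars
- This is a linear approximation: the same per-unit change is assumed across the whole observed x range

The intercept β₀ = 70.9530 is the predicted house price when floor area = 0; since the smallest observed x is 8.80, this is an extrapolation and mainly anchors the line.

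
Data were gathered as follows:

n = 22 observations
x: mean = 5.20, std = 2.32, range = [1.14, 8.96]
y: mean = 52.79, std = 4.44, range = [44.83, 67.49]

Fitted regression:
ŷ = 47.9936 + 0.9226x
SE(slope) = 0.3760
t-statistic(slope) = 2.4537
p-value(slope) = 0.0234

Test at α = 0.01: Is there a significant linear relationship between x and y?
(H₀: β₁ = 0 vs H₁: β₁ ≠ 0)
Since p-value = 0.0234 ≥ α = 0.01, fail to reject H₀ — the slope is not significantly different from 0.

Hypothesis test for the slope coefficient:

H₀: β₁ = 0 (no linear relationship)
H₁: β₁ ≠ 0 (linear relationship exists)

Test statistic: t = β̂₁ / SE(β̂₁) = 0.9226 / 0.3760 = 2.4537

With df = 20, the two-sided p-value for |t| = 2.4537 is 0.0234.

Decision rule: reject H₀ if p-value < α.
p-value = 0.0234 ≥ α = 0.01 → fail to reject H₀.

Conclusion: the linear association between x and y is not significant at the 1% level.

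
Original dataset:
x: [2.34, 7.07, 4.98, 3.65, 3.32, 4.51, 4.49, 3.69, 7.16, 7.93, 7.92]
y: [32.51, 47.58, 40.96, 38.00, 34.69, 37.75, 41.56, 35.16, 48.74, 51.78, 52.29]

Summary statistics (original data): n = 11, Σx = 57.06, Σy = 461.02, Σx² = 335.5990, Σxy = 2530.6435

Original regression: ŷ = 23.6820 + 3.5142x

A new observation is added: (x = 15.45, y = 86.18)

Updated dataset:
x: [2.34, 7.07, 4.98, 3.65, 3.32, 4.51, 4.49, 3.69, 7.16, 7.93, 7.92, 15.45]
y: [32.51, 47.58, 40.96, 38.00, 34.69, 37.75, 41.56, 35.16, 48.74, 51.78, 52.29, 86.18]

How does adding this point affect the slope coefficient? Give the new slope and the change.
New slope β₁ = 4.0810 versus 3.5142 before: a change of +0.5668 (+16.1%).

The new point has HIGH LEVERAGE: x = 15.45 is far from the original mean x̄ = 57.06/11 ≈ 5.19 (original range [2.34, 7.93]).

Step 1: Update the sums with the new point (n goes from 11 to 12)
Σx  = 57.06 + 15.45 = 72.51
Σy  = 461.02 + 86.18 = 547.20
Σx² = 335.5990 + 15.45² = 335.5990 + 238.7025 = 574.3015
Σxy = 2530.6435 + 15.45×86.18 = 2530.6435 + 1331.4810 = 3862.1245

Step 2: Recompute the slope with b₁ = (nΣxy − ΣxΣy) / (nΣx² − (Σx)²)
Numerator   = 12×3862.1245 − 72.51×547.20 = 46345.4940 − 39677.4720 = 6668.0220
Denominator = 12×574.3015 − 72.51² = 6891.6180 − 5257.7001 = 1633.9179
b₁(new) = 6668.0220 / 1633.9179 = 4.0810

(Same formula on the original sums: (11×2530.6435 − 57.06×461.02) / (11×335.5990 − 57.06²) = 1531.2773 / 435.7454 = 3.5142, matching the given fit.)

Step 3: Change in slope
Δβ₁ = 4.0810 − 3.5142 = +0.5668
Relative change = +0.5668 / 3.5142 × 100% = +16.1%
→ the slope increases when the point is added.

A high-leverage point only changes the slope if it is off the original line; here y = 86.18 is above the original trend, so the slope increases.
In practice: check such a point for data-entry or measurement error; examine leverage (hᵢ) and Cook's distance rather than deleting it automatically.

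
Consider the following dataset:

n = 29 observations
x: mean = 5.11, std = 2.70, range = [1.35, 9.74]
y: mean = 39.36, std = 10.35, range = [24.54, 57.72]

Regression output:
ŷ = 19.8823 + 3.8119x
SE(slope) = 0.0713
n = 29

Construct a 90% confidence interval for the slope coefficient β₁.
The 90% CI for β₁ is (3.6905, 3.9333)

Confidence interval for the slope:

The 90% CI for β₁ is: β̂₁ ± t*(α/2, n-2) × SE(β̂₁)

Step 1: Find critical t-value
- Confidence level = 0.9
- Degrees of freedom = n - 2 = 29 - 2 = 27
- t*(α/2, 27) = 1.7033

Step 2: Calculate margin of error
Margin = 1.7033 × 0.0713 = 0.1214

Step 3: Construct interval
CI = 3.8119 ± 0.1214
CI = (3.6905, 3.9333)

Interpretation: each one-unit increase in x is associated with a change in mean y of between 3.6905 and 3.9333, with 90% confidence.
Both endpoints are positive, so the data support a genuinely positive slope at this confidence level.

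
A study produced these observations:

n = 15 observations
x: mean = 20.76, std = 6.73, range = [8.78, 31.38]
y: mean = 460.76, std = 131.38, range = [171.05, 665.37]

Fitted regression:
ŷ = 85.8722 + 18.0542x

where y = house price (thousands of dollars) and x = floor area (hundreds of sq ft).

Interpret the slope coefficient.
An increase of one hundred sq ft in floor area is associated with a 18.0542 thousand dollars increase in predicted house price.

β₁ = 18.0542 is the change in predicted house price (thousand dollars) per additional hundred sq ft of floor area.

Interpretation:
- Floor area up by 1 hundred sq ft → predicted house price increases by 18.0542 thousand dollars
- The effect is assumed constant over the observed range of x (linearity)

The intercept β₀ = 85.8722 is the predicted house price when floor area = 0; since the smallest observed x is 8.78, this is an extrapolation and mainly anchors the line.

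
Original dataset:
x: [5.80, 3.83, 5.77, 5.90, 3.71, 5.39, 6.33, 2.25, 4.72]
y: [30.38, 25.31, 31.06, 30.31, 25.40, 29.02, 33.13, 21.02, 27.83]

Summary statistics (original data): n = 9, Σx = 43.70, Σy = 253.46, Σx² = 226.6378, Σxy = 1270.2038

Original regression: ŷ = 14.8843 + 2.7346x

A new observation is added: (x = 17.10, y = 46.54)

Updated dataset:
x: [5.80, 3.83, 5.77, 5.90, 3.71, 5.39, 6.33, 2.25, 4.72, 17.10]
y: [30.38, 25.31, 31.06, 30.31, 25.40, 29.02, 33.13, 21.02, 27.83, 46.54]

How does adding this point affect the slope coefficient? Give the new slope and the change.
Adding the point moves β₁ from 2.7346 to 1.6202, i.e. it decreases by 1.1144 (-40.8%).

x = 17.10 lies well outside the original x-range [2.25, 6.33] (x̄ ≈ 4.86), so this observation has high leverage and can move the slope substantially.

Step 1: Update the sums with the new point (n goes from 9 to 10)
Σx  = 43.70 + 17.10 = 60.80
Σy  = 253.46 + 46.54 = 300.00
Σx² = 226.6378 + 17.10² = 226.6378 + 292.4100 = 519.0478
Σxy = 1270.2038 + 17.10×46.54 = 1270.2038 + 795.8340 = 2066.0378

Step 2: Recompute the slope with b₁ = (nΣxy − ΣxΣy) / (nΣx² − (Σx)²)
Numerator   = 10×2066.0378 − 60.80×300.00 = 20660.3780 − 18240.0000 = 2420.3780
Denominator = 10×519.0478 − 60.80² = 5190.4780 − 3696.6400 = 1493.8380
b₁(new) = 2420.3780 / 1493.8380 = 1.6202

(Same formula on the original sums: (9×1270.2038 − 43.70×253.46) / (9×226.6378 − 43.70²) = 355.6322 / 130.0502 = 2.7346, matching the given fit.)

Step 3: Change in slope
Δβ₁ = 1.6202 − 2.7346 = -1.1144
Relative change = -1.1144 / 2.7346 × 100% = -40.8%
→ the slope decreases when the point is added.

A high-leverage point only changes the slope if it is off the original line; here y = 46.54 is below the original trend, so the slope decreases.
In practice: check such a point for data-entry or measurement error; examine leverage (hᵢ) and Cook's distance rather than deleting it automatically.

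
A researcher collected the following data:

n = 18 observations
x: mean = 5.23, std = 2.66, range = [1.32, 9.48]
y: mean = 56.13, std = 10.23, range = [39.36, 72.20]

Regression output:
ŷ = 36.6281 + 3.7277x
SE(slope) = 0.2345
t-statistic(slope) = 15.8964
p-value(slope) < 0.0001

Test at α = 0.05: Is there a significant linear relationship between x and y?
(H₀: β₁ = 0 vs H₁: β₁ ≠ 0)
Reject H₀: p-value < 0.0001 < α = 0.05. The linear relationship is significant at the 5% level.

Hypothesis test for the slope coefficient:

H₀: β₁ = 0 (no linear relationship)
H₁: β₁ ≠ 0 (linear relationship exists)

Test statistic: t = β̂₁ / SE(β̂₁) = 3.7277 / 0.2345 = 15.8964

With df = 16, the two-sided p-value for |t| = 15.8964 is <0.0001.

Decision rule: reject H₀ if p-value < α.
p-value < 0.0001 < α = 0.05 → reject H₀.

There is sufficient evidence at the 5% significance level to conclude that a linear relationship exists between x and y.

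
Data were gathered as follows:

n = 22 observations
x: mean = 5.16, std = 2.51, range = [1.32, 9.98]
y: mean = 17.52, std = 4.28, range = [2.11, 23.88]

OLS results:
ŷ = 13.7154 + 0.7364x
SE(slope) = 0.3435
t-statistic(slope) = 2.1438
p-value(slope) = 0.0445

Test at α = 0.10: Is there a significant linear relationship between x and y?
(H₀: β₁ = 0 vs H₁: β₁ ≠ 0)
Since p-value = 0.0445 < α = 0.10, reject H₀ — the slope is significantly different from 0.

Hypothesis test for the slope coefficient:

H₀: β₁ = 0 (no linear relationship)
H₁: β₁ ≠ 0 (linear relationship exists)

Test statistic: t = β̂₁ / SE(β̂₁) = 0.7364 / 0.3435 = 2.1438

p = 0.0445: how often a slope estimate this far from 0 (in SE units) would arise by chance if β₁ were truly 0.

Decision rule: reject H₀ if p-value < α.
p-value = 0.0445 < α = 0.10 → reject H₀.

Conclusion: the linear association between x and y is significant at the 10% level.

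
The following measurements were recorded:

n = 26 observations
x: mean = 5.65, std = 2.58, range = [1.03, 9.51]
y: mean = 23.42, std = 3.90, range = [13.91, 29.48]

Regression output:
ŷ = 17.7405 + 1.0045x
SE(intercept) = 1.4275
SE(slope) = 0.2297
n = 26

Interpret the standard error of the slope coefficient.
SE(β̂₁) = 0.2297 is the estimated standard deviation of the slope estimate across repeated samples; relative to β̂₁ = 1.0045 that is 22.9%, a moderately precise estimate.

SE(β̂₁) = s / √Sxx, where s is the residual standard deviation and Sxx = Σ(x − x̄)². It is the yardstick for how far β̂₁ = 1.0045 could plausibly be from the true slope.

Relative precision:
- SE / |β̂₁| = 0.2297 / 1.0045 = 22.9%
- Rule of thumb (under 20%: precise; 20% to under 50%: moderately precise; 50% or more: imprecise) → moderately precise

Link to the t-test: t = β̂₁ / SE(β̂₁) = 1.0045 / 0.2297 = 4.3731, the statistic for H₀: β₁ = 0.

What drives SE(β̂₁): more residual scatter → larger SE.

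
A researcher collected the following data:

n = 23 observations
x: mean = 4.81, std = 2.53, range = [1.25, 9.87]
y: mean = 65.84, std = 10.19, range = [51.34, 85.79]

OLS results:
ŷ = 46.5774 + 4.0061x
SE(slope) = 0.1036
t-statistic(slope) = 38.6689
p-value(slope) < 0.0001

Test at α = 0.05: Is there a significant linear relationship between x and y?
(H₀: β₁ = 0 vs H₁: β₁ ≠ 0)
p-value < 0.0001 < α = 0.05, so we reject H₀. The relationship is significant.

Hypothesis test for the slope coefficient:

H₀: β₁ = 0 (no linear relationship)
H₁: β₁ ≠ 0 (linear relationship exists)

Test statistic: t = β̂₁ / SE(β̂₁) = 4.0061 / 0.1036 = 38.6689

p < 0.0001: how often a slope estimate this far from 0 (in SE units) would arise by chance if β₁ were truly 0.

Decision rule: reject H₀ if p-value < α.
p-value < 0.0001 < α = 0.05 → reject H₀.

There is sufficient evidence at the 5% significance level to conclude that a linear relationship exists between x and y.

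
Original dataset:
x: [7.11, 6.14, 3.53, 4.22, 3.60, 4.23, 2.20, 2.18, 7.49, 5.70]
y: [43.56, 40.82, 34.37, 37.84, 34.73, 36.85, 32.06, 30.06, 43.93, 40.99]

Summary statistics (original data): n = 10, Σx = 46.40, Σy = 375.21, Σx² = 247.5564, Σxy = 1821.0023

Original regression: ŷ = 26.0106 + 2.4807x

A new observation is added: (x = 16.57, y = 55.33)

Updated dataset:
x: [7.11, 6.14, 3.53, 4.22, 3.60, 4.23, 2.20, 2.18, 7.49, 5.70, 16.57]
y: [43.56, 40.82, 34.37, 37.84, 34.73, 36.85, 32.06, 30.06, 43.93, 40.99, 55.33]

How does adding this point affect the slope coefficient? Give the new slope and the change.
The slope changes from 2.4807 to 1.6899 (change of -0.7908, or -31.9%).

x = 16.57 lies well outside the original x-range [2.18, 7.49] (x̄ ≈ 4.64), so this observation has high leverage and can move the slope substantially.

Step 1: Update the sums with the new point (n goes from 10 to 11)
Σx  = 46.40 + 16.57 = 62.97
Σy  = 375.21 + 55.33 = 430.54
Σx² = 247.5564 + 16.57² = 247.5564 + 274.5649 = 522.1213
Σxy = 1821.0023 + 16.57×55.33 = 1821.0023 + 916.8181 = 2737.8204

Step 2: Recompute the slope with b₁ = (nΣxy − ΣxΣy) / (nΣx² − (Σx)²)
Numerator   = 11×2737.8204 − 62.97×430.54 = 30116.0244 − 27111.1038 = 3004.9206
Denominator = 11×522.1213 − 62.97² = 5743.3343 − 3965.2209 = 1778.1134
b₁(new) = 3004.9206 / 1778.1134 = 1.6899

(Same formula on the original sums: (10×1821.0023 − 46.40×375.21) / (10×247.5564 − 46.40²) = 800.2790 / 322.6040 = 2.4807, matching the given fit.)

Step 3: Change in slope
Δβ₁ = 1.6899 − 2.4807 = -0.7908
Relative change = -0.7908 / 2.4807 × 100% = -31.9%
→ the slope decreases when the point is added.

A high-leverage point only changes the slope if it is off the original line; here y = 55.33 is below the original trend, so the slope decreases.
In practice: refit with and without it and report both if conclusions differ; examine leverage (hᵢ) and Cook's distance rather than deleting it automatically.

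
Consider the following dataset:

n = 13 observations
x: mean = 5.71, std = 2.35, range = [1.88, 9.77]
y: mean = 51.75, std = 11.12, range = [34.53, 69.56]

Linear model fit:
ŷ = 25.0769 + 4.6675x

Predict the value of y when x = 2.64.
ŷ = 37.3991

Plug x = 2.64 into the fitted line:

ŷ = 25.0769 + 4.6675 × 2.64
ŷ = 25.0769 + 12.3222
ŷ = 37.3991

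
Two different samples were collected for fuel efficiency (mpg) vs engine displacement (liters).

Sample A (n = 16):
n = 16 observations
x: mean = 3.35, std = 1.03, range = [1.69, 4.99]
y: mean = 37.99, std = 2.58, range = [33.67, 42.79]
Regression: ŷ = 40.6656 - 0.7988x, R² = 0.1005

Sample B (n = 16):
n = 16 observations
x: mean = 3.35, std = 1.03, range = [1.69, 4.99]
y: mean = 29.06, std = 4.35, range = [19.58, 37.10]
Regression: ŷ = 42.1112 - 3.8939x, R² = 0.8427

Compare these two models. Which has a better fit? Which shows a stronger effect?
Model B has the better fit (R² = 0.8427 vs 0.1005). Model B shows the stronger effect (|β₁| = 3.8939 vs 0.7988).

Model Comparison:

Goodness of fit (R²):
- Model A: R² = 0.1005 → 10.05% of variance in fuel efficiency explained
- Model B: R² = 0.8427 → 84.27% of variance in fuel efficiency explained
- 0.8427 > 0.1005 → Model B has the better fit

Effect size (slope magnitude):
- Model A: β₁ = -0.7988 → predicted fuel efficiency falls 0.7988 mpg per additional liter of engine displacement
- Model B: β₁ = -3.8939 → predicted fuel efficiency falls 3.8939 mpg per additional liter of engine displacement
- |-0.7988| < |-3.8939| → Model B shows the stronger marginal effect

Notes:
- A better fit (higher R²) doesn't necessarily mean a more important relationship.
- A steeper slope doesn't make a better model if the scatter around the line is large.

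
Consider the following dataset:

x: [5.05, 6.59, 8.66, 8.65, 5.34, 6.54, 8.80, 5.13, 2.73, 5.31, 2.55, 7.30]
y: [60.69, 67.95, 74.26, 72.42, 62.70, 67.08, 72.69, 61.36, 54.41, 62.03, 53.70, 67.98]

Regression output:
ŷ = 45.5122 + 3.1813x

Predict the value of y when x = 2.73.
ŷ = 54.1971

Plug x = 2.73 into the fitted line:

ŷ = 45.5122 + 3.1813 × 2.73
ŷ = 45.5122 + 8.6849
ŷ = 54.1971

This is the fitted mean response at that x — an individual observation would come with a wider prediction interval.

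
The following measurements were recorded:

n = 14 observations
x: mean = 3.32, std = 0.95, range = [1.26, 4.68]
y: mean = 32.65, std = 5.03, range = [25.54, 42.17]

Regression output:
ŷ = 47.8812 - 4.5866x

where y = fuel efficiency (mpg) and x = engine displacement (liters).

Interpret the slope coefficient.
An increase of one liter in engine displacement is associated with a 4.5866 mpg decrease in predicted fuel efficiency.

The slope β₁ = -4.5866 gives the rate at which the fitted fuel efficiency changes with engine displacement.

Interpretation:
- Engine displacement up by 1 liter → predicted fuel efficiency decreases by 4.5866 mpg
- This is a linear approximation: the same per-unit change is assumed across the whole observed x range
- The sign (−) gives the direction; the magnitude 4.5866 gives the size of the effect per liter

The intercept β₀ = 47.8812 is the predicted fuel efficiency when engine displacement = 0; since the smallest observed x is 1.26, this is an extrapolation and mainly anchors the line.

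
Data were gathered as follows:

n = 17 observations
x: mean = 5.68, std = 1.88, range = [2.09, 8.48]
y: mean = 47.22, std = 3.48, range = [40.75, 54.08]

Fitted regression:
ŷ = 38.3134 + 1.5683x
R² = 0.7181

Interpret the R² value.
The model explains 71.81% of the variance in y (R² = 0.7181), leaving 28.19% unexplained; the fit is strong.

The coefficient of determination R² is the fraction of the total variation in y that the fitted line accounts for.

Here R² = 0.7181:
- Explained: 71.81% of the variation in y
- Unexplained (residual): 100% − 71.81% = 28.19%
- Rule of thumb (below 0.3 weak; 0.3 to below 0.7 moderate; 0.7 and above strong) → strong

Calculation: R² = 1 − (SS_res / SS_tot), where SS_res is the sum of squared residuals and SS_tot the total sum of squares.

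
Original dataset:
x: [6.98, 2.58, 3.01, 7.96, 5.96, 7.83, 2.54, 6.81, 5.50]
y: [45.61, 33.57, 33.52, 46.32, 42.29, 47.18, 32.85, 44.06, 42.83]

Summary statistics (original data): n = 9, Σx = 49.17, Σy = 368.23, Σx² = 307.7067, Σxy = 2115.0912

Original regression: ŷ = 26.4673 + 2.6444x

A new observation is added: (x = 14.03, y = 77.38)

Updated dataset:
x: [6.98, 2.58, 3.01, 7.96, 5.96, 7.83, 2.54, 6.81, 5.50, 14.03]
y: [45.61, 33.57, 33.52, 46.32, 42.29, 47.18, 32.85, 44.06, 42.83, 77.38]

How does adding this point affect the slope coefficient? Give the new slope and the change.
Adding the point moves β₁ from 2.6444 to 3.6574, i.e. it increases by 1.0130 (+38.3%).

The new point has HIGH LEVERAGE: x = 14.03 is far from the original mean x̄ = 49.17/9 ≈ 5.46 (original range [2.54, 7.96]).

Step 1: Update the sums with the new point (n goes from 9 to 10)
Σx  = 49.17 + 14.03 = 63.20
Σy  = 368.23 + 77.38 = 445.61
Σx² = 307.7067 + 14.03² = 307.7067 + 196.8409 = 504.5476
Σxy = 2115.0912 + 14.03×77.38 = 2115.0912 + 1085.6414 = 3200.7326

Step 2: Recompute the slope with b₁ = (nΣxy − ΣxΣy) / (nΣx² − (Σx)²)
Numerator   = 10×3200.7326 − 63.20×445.61 = 32007.3260 − 28162.5520 = 3844.7740
Denominator = 10×504.5476 − 63.20² = 5045.4760 − 3994.2400 = 1051.2360
b₁(new) = 3844.7740 / 1051.2360 = 3.6574

(Same formula on the original sums: (9×2115.0912 − 49.17×368.23) / (9×307.7067 − 49.17²) = 929.9517 / 351.6714 = 2.6444, matching the given fit.)

Step 3: Change in slope
Δβ₁ = 3.6574 − 2.6444 = +1.0130
Relative change = +1.0130 / 2.6444 × 100% = +38.3%
→ the slope increases when the point is added.

Because the point sits above the extension of the original line at a high-leverage x, it tilts the fit up.
In practice: check such a point for data-entry or measurement error.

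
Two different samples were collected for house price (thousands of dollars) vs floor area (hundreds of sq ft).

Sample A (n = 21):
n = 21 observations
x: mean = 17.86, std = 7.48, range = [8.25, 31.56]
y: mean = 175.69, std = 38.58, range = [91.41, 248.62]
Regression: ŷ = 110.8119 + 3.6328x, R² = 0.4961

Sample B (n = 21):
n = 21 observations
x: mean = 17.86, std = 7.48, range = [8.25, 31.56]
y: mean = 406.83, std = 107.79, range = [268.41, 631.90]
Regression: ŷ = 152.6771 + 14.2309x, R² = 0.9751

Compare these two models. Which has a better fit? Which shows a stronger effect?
Model B has the better fit (R² = 0.9751 vs 0.4961). Model B shows the stronger effect (|β₁| = 14.2309 vs 3.6328).

Model Comparison:

Goodness of fit (R²):
- Model A: R² = 0.4961 → 49.61% of variance in house price explained
- Model B: R² = 0.9751 → 97.51% of variance in house price explained
- 0.9751 > 0.4961 → Model B has the better fit

Effect size (slope magnitude):
- Model A: β₁ = 3.6328 → predicted house price rises 3.6328 thousand dollars per additional hundred sq ft of floor area
- Model B: β₁ = 14.2309 → predicted house price rises 14.2309 thousand dollars per additional hundred sq ft of floor area
- |3.6328| < |14.2309| → Model B shows the stronger marginal effect

Notes:
- A better fit (higher R²) doesn't necessarily mean a more important relationship.
- A steeper slope doesn't make a better model if the scatter around the line is large.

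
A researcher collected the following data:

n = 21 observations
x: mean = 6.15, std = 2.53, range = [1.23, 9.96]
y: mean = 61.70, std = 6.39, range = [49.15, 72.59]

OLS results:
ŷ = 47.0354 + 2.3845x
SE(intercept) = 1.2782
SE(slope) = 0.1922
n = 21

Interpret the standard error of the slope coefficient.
SE(slope) = 0.1922 measures the uncertainty in the estimated slope. The coefficient is estimated precisely (SE/|β̂₁| = 8.1%).

What SE measures:
- The standard error quantifies the sampling variability of the coefficient estimate
- It is the estimated standard deviation of β̂₁ across hypothetical repeated samples of the same size
- Smaller SE → more precise estimate

Relative precision:
- SE / |β̂₁| = 0.1922 / 2.3845 = 8.1%
- Rule of thumb (under 20%: precise; 20% to under 50%: moderately precise; 50% or more: imprecise) → precise

Link to the t-test: t = β̂₁ / SE(β̂₁) = 2.3845 / 0.1922 = 12.4063, the statistic for H₀: β₁ = 0.

What drives SE(β̂₁): more residual scatter → larger SE; larger n (here n = 21) → smaller SE.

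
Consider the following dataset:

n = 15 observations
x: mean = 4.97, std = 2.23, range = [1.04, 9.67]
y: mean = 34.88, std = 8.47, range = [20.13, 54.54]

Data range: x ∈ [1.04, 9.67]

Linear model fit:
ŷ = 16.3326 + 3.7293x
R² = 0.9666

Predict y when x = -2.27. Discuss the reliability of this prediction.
The equation gives ŷ = 7.8671; however x = -2.27 is 3.31 units below the observed range, so this extrapolated value should not be trusted.

Prediction calculation:
ŷ = 16.3326 + 3.7293 × (-2.27)
ŷ = 7.8671

Reliability:
- Data range: x ∈ [1.04, 9.67]
- Prediction point: x = -2.27 is 3.31 units below the observed range → this is EXTRAPOLATION, not interpolation

Why that matters here:
- R² describes fit only over the sampled x values; it says nothing about behaviour beyond them
- The linear relationship may not hold outside the observed range

A defensible statement: 'if the linear trend continued to x = -2.27, y would be about 7.8671' — the premise is untested.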